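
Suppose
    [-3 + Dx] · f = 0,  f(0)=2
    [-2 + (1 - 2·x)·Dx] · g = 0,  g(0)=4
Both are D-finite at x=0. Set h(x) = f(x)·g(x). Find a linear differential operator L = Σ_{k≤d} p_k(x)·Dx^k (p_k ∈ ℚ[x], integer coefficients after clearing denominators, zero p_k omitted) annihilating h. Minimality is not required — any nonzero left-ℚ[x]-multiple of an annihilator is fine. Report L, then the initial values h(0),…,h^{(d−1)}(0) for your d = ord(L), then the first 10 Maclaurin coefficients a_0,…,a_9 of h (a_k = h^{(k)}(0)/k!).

f: a_k = 2, 6, 9, 9, 27/4, 81/20, 81/40, 243/280, 729/2240, 243/2240, …
g: a_k = 4, 8, 16, 32, 64, 128, 256, 512, 1024, 2048, …
Sym-product of L_f,L_g gives L₀ (≤ ord 1).
L = (5 - 6·x) + (-1 + 2·x)·Dx  (order 1).
h: a_k = 8, 40, 116, 268, 563, 5711/5, 4585/2, 321193/70, 5139817/560, 10279877/560, …
ICs: h(0) = 8.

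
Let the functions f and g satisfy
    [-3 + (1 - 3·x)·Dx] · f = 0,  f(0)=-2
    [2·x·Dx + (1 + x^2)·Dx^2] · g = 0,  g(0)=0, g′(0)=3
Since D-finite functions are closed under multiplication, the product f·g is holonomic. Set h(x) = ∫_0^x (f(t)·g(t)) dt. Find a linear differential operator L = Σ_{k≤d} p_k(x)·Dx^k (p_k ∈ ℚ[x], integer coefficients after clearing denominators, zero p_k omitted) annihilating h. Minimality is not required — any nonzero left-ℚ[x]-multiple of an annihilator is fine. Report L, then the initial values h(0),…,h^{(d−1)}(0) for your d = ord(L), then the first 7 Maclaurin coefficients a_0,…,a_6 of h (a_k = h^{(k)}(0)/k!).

f: a_k = -2, -6, -18, -54, -162, -486, -1458, …
g: a_k = 0, 3, 0, -1, 0, 3/5, 0, …
f·g: L₀ = L_f ⊗_s L_g, ord ≤ 1·2.
∫: right-multiply L₀ by Dx.
L = 6·x·Dx + (6 - 2·x + 12·x^2)·Dx^2 + (-1 + 3·x - x^2 + 3·x^3)·Dx^3  (order 3).
h: a_k = 0, 0, -3, -6, -13, -156/5, -391/5, …
ICs: h(0) = 0, h′(0) = 0, h′′(0) = -6.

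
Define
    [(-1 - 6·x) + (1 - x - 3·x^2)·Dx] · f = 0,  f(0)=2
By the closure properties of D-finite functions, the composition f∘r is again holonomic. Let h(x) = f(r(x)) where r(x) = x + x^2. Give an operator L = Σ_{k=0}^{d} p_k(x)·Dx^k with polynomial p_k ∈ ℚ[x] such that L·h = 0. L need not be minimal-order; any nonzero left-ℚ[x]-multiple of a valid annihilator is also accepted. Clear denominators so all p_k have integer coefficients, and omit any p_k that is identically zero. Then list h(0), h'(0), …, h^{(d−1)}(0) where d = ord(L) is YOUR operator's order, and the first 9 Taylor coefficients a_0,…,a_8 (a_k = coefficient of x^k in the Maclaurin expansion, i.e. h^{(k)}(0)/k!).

f: a_k = 2, 2, 8, 14, 38, 80, 194, 434, 1016, …
L₀ from L_f via x↦r, Dx↦r'^{-1}Dx.
L = (1 + 8·x + 18·x^2 + 12·x^3) + (-1 + x + 4·x^2 + 6·x^3 + 3·x^4)·Dx  (order 1).
h: a_k = 2, 2, 10, 30, 88, 274, 836, 2550, 7802, …
ICs: h(0) = 2.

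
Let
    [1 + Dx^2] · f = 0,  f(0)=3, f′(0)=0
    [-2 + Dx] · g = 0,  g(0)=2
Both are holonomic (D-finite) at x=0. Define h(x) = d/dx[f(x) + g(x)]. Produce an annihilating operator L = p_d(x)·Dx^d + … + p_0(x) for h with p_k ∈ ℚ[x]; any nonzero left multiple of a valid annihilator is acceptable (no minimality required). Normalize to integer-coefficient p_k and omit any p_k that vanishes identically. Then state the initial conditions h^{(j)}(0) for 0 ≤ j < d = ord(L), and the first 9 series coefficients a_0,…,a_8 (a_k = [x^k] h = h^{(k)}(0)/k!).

f: a_k = 3, 0, -3/2, 0, 1/8, 0, -1/240, 0, 1/13440, …
g: a_k = 2, 4, 4, 8/3, 4/3, 8/15, 8/45, 16/315, 4/315, …
h₀=f+g: left-lcm gives L₀, ord ≤ 3.
Differentiate: ansatz ord ≤ ord L₀ ⇒ L.
L = 2 - Dx + 2·Dx^2 - Dx^3  (order 3).
h: a_k = 4, 5, 8, 35/6, 8/3, 25/24, 16/45, 103/1008, 8/315, …
ICs: h(0) = 4, h′(0) = 5, h′′(0) = 16.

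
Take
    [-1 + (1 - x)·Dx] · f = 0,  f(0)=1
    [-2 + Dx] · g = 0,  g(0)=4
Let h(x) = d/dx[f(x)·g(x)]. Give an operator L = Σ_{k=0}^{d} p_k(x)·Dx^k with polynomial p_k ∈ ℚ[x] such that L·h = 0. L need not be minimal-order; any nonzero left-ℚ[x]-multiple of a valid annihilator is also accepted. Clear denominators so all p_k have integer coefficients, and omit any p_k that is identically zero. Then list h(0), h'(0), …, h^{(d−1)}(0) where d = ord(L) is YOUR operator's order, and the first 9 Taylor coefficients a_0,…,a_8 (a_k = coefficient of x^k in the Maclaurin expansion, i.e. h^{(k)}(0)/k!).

f: a_k = 1, 1, 1, 1, 1, 1, 1, 1, 1, …
g: a_k = 4, 8, 8, 16/3, 8/3, 16/15, 16/45, 32/315, 8/315, …
Product ⇒ symmetric product L₀, ord ≤ 1.
Derive L from L₀ (diff closure).
L = (10 - 12·x + 4·x^2) + (-3 + 5·x - 2·x^2)·Dx  (order 1).
h: a_k = 12, 40, 76, 112, 436/3, 2648/15, 620/3, 74464/315, 83788/315, …
ICs: h(0) = 12.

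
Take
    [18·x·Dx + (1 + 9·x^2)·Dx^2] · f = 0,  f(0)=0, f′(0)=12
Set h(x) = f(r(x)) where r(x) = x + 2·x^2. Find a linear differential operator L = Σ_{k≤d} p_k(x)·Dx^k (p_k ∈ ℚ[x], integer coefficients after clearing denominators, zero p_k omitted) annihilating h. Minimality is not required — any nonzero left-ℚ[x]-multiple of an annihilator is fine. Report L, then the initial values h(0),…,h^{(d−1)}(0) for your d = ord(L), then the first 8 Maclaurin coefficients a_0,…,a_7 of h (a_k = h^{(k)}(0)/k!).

L = (-4 + 18·x + 144·x^2 + 432·x^3 + 432·x^4)·Dx + (1 + 4·x + 9·x^2 + 72·x^3 + 180·x^4 + 144·x^5)·Dx^2  (order 2).
h: a_k = 0, 12, 24, -36, -216, -1188/5, 1656, 45684/7, …
ICs: h(0) = 0, h′(0) = 12.

f: a_k = 0, 12, 0, -36, 0, 972/5, 0, -8748/7, …
Change of var in L_f (x↦r) gives L₀.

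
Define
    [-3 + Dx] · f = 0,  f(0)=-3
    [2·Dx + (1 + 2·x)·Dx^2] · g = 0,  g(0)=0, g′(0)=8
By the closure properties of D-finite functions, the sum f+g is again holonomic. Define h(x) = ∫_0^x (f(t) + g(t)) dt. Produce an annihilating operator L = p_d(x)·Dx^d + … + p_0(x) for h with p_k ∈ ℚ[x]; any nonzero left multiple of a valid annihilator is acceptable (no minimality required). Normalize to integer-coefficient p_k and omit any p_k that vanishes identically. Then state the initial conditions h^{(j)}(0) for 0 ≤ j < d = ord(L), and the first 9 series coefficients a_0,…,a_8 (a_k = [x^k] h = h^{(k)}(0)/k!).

L = (-42 - 36·x)·Dx^2 + (-1 - 36·x - 36·x^2)·Dx^3 + (5 + 16·x + 12·x^2)·Dx^4  (order 4).
h: a_k = 0, -3, -1/2, -43/6, -17/24, -209/40, 781/240, -1567/240, 40231/4480, …
ICs: h(0) = 0, h′(0) = -3, h′′(0) = -1, h′′′(0) = -43.

f: a_k = -3, -9, -27/2, -27/2, -81/8, -243/40, -243/80, -729/560, -2187/4480, …
g: a_k = 0, 8, -8, 32/3, -16, 128/5, -128/3, 512/7, -128, …
Weyl lclm of L_f,L_g ⇒ L₀ (ord ≤ 3).
∫: right-multiply L₀ by Dx.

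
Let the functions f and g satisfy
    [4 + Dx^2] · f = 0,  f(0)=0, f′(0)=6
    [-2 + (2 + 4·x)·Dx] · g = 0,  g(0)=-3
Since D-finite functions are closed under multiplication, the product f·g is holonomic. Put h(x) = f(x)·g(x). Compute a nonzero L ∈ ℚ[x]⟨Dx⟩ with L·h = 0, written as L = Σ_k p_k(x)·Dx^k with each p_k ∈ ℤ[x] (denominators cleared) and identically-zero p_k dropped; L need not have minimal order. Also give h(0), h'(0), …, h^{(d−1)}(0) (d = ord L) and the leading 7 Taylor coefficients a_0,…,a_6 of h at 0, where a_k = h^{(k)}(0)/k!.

L = (7 + 16·x + 16·x^2) + (-2 - 4·x)·Dx + (1 + 4·x + 4·x^2)·Dx^2  (order 2).
h: a_k = 0, -18, -18, 21, 3, 57/20, -243/20, …
ICs: h(0) = 0, h′(0) = -18.

f: a_k = 0, 6, 0, -4, 0, 4/5, 0, …
g: a_k = -3, -3, 3/2, -3/2, 15/8, -21/8, 63/16, …
Sym-product of L_f,L_g gives L₀ (≤ ord 2).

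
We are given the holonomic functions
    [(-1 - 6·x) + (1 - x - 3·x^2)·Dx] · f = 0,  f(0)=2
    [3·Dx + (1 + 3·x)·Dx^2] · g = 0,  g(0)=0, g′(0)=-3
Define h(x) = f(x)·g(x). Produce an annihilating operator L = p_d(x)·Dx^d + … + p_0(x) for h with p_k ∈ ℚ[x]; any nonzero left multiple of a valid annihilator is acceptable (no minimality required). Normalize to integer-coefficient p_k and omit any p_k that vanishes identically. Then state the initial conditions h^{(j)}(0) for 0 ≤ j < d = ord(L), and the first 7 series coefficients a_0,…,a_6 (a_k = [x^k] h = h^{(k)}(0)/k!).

L = (9 + 36·x) + (-1 + 21·x + 45·x^2)·Dx + (-1 - 2·x + 6·x^2 + 9·x^3)·Dx^2  (order 2).
h: a_k = 0, -6, 3, -33, 33/2, -1797/10, 564/5, …
ICs: h(0) = 0, h′(0) = -6.

f: a_k = 2, 2, 8, 14, 38, 80, 194, …
g: a_k = 0, -3, 9/2, -9, 81/4, -243/5, 243/2, …
h₀=f·g: eliminate ⇒ L₀, order ≤ 1·2.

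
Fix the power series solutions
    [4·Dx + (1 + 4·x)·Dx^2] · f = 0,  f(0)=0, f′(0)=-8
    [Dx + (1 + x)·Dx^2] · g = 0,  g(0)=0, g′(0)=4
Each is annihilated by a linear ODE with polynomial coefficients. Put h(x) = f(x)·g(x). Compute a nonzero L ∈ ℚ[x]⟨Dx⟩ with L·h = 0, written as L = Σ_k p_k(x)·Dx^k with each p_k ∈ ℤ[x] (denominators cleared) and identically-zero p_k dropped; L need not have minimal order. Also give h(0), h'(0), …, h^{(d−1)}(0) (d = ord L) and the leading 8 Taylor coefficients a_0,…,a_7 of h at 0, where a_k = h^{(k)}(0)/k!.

L = (136 + 320·x + 256·x^2)·Dx + (290 + 1464·x + 2400·x^2 + 1280·x^3)·Dx^2 + (92 + 740·x + 1992·x^2 + 2240·x^3 + 896·x^4)·Dx^3 + (5 + 58·x + 245·x^2 + 464·x^3 + 400·x^4 + 128·x^5)·Dx^4  (order 4).
h: a_k = 0, 0, -32, 80, -640/3, 1880/3, -88816/45, 6512, …
ICs: h(0) = 0, h′(0) = 0, h′′(0) = -64, h′′′(0) = 480.

f: a_k = 0, -8, 16, -128/3, 128, -2048/5, 4096/3, -32768/7, …
g: a_k = 0, 4, -2, 4/3, -1, 4/5, -2/3, 4/7, …
Product ⇒ symmetric product L₀, ord ≤ 4.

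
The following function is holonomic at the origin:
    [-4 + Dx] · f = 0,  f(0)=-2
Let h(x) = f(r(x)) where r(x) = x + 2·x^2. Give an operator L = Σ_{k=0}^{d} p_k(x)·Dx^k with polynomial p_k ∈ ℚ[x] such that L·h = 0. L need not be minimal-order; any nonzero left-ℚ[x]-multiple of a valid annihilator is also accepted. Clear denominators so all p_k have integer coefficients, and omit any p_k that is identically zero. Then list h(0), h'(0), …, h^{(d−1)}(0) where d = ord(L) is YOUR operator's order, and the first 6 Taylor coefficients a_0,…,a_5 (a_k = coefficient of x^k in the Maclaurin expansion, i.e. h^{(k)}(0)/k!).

L = (-4 - 16·x) + Dx  (order 1).
h: a_k = -2, -8, -32, -256/3, -640/3, -6656/15, …
ICs: h(0) = -2.

f: a_k = -2, -8, -16, -64/3, -64/3, -256/15, …
h₀=f(r): pull back L_f along r ⇒ L₀.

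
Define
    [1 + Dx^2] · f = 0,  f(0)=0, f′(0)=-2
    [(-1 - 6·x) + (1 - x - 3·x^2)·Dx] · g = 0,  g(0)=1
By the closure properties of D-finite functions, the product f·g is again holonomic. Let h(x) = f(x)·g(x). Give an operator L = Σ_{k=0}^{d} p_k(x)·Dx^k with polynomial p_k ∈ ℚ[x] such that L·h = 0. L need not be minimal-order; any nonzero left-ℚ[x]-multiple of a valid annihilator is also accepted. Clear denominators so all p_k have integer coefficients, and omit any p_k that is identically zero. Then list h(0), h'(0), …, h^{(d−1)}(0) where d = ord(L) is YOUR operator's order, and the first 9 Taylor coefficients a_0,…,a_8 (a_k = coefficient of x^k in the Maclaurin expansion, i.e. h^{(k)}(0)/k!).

L = (5 + x + 3·x^2) + (2 + 12·x)·Dx + (-1 + x + 3·x^2)·Dx^2  (order 2).
h: a_k = 0, -2, -2, -23/3, -41/3, -2201/60, -4661/60, -473087/2520, -1060373/2520, …
ICs: h(0) = 0, h′(0) = -2.

f: a_k = 0, -2, 0, 1/3, 0, -1/60, 0, 1/2520, 0, …
g: a_k = 1, 1, 4, 7, 19, 40, 97, 217, 508, …
L₀ := L_f ⊗_s L_g (sym. prod.), ord ≤ 2.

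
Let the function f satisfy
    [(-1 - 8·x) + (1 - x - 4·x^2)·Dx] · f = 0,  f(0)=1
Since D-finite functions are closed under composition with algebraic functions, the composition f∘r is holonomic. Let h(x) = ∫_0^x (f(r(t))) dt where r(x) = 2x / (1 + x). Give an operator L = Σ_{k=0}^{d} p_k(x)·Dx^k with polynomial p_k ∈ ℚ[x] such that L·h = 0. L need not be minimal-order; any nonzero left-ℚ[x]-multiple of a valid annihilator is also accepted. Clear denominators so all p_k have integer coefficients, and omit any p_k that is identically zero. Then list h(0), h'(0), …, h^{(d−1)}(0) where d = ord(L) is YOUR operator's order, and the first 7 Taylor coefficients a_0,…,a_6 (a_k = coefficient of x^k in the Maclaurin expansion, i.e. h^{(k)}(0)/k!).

f: a_k = 1, 1, 5, 9, 29, 65, 181, …
Change of var in L_f (x↦r) gives L₀.
Integrate: L := L₀·Dx.
L = (2 + 34·x)·Dx + (-1 - x + 17·x^2 + 17·x^3)·Dx^2  (order 2).
h: a_k = 0, 1, 1, 6, 17/2, 306/5, 289/3, …
ICs: h(0) = 0, h′(0) = 1.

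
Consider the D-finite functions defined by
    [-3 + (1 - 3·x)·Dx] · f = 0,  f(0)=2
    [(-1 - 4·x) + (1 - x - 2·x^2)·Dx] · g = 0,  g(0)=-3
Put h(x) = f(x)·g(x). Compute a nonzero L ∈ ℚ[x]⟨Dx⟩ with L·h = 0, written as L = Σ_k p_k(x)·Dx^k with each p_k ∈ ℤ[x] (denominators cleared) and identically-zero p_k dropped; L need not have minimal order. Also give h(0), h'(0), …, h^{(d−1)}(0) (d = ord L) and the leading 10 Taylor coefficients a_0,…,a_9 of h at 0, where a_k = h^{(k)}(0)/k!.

f: a_k = 2, 6, 18, 54, 162, 486, 1458, 4374, 13122, 39366, …
g: a_k = -3, -3, -9, -15, -33, -63, -129, -255, -513, -1023, …
L₀ := L_f ⊗_s L_g (sym. prod.), ord ≤ 1.
L = (-4 + 2·x + 18·x^2) + (1 - 4·x + x^2 + 6·x^3)·Dx  (order 1).
h: a_k = -6, -24, -90, -300, -966, -3024, -9330, -28500, -86526, -261624, …
ICs: h(0) = -6.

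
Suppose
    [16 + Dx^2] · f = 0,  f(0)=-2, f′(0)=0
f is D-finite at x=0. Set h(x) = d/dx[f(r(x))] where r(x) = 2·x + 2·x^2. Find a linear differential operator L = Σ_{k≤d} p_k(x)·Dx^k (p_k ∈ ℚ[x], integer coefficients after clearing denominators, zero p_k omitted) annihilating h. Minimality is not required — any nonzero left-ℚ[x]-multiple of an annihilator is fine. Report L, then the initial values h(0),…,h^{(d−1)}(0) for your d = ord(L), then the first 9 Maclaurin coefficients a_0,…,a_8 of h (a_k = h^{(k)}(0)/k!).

f: a_k = -2, 0, 16, 0, -64/3, 0, 512/45, 0, -1024/315, …
L₀ from L_f via x↦r, Dx↦r'^{-1}Dx.
h₀' ⇒ L via d/dx closure of L₀.
L = (76 + 512·x + 1536·x^2 + 2048·x^3 + 1024·x^4) + (-6 - 12·x)·Dx + (1 + 4·x + 4·x^2)·Dx^2  (order 2).
h: a_k = 0, 128, 384, -3328/3, -20480/3, -118784/15, 315392/15, 24567808/315, 2490368/35, …
ICs: h(0) = 0, h′(0) = 128.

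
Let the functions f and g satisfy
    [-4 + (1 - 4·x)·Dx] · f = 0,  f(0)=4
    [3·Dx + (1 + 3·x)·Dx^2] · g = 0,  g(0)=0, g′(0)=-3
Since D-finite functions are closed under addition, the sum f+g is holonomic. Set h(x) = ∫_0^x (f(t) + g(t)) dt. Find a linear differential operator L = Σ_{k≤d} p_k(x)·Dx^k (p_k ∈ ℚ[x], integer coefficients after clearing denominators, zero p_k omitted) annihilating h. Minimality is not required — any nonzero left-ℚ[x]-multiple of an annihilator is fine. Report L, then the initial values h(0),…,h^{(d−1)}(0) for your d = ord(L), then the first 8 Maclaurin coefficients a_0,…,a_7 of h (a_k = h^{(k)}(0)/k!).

f: a_k = 4, 16, 64, 256, 1024, 4096, 16384, 65536, …
g: a_k = 0, -3, 9/2, -9, 81/4, -243/5, 243/2, -2187/7, …
L₀ := lclm(L_f,L_g); ord L₀ ≤ 1+2.
∫: right-multiply L₀ by Dx.
L = (432 + 288·x)·Dx^2 + (78 + 720·x + 576·x^2)·Dx^3 + (-11 - x + 144·x^2 + 144·x^3)·Dx^4  (order 4).
h: a_k = 0, 4, 13/2, 137/6, 247/4, 4177/20, 20237/30, 33011/14, …
ICs: h(0) = 0, h′(0) = 4, h′′(0) = 13, h′′′(0) = 137.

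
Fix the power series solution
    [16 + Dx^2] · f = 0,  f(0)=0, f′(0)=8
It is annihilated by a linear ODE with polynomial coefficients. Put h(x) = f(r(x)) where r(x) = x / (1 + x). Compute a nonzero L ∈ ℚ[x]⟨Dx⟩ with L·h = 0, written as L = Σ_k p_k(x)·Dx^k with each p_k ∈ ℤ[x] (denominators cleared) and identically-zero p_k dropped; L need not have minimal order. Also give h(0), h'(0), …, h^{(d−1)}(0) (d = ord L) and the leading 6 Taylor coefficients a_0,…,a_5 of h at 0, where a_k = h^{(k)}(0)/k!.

L = 16 + (2 + 6·x + 6·x^2 + 2·x^3)·Dx + (1 + 4·x + 6·x^2 + 4·x^3 + x^4)·Dx^2  (order 2).
h: a_k = 0, 8, -8, -40/3, 56, -1544/15, …
ICs: h(0) = 0, h′(0) = 8.

f: a_k = 0, 8, 0, -64/3, 0, 256/15, …
Substitute x→r, Dx→(1/r')Dx; clear ⇒ L₀.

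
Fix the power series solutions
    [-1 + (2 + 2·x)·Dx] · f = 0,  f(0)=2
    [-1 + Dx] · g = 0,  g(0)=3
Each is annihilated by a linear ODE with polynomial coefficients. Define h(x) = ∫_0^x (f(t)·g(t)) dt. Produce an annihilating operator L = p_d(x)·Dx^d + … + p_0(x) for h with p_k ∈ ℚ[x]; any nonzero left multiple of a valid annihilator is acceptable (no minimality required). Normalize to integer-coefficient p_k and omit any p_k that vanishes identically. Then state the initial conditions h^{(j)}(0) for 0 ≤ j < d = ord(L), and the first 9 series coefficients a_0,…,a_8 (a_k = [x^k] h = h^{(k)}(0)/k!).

L = (-3 - 2·x)·Dx + (2 + 2·x)·Dx^2  (order 2).
h: a_k = 0, 6, 9/2, 7/4, 17/32, 33/320, 107/3840, -89/53760, 1123/286720, …
ICs: h(0) = 0, h′(0) = 6.

f: a_k = 2, 1, -1/4, 1/8, -5/64, 7/128, -21/512, 33/1024, -429/16384, …
g: a_k = 3, 3, 3/2, 1/2, 1/8, 1/40, 1/240, 1/1680, 1/13440, …
L₀ := L_f ⊗_s L_g (sym. prod.), ord ≤ 1.
∫: right-multiply L₀ by Dx.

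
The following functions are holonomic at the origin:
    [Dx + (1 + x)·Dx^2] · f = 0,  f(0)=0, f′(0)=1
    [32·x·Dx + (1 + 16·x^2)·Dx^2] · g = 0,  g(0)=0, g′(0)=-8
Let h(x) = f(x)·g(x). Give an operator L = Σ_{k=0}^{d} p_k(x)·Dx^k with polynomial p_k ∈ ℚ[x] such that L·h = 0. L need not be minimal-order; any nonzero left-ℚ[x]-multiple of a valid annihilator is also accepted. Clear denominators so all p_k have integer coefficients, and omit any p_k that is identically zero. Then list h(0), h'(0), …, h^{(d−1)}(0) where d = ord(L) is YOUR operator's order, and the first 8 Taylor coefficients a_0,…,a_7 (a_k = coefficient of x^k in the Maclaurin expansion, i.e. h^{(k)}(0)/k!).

f: a_k = 0, 1, -1/2, 1/3, -1/4, 1/5, -1/6, 1/7, …
g: a_k = 0, -8, 0, 128/3, 0, -2048/5, 0, 32768/7, …
f·g: L₀ = L_f ⊗_s L_g, ord ≤ 2·2.
L = (4224 + 8384·x + 204800·x^2 + 531456·x^3 + 491520·x^4 + 212992·x^5 + 262144·x^7)·Dx + (4098 + 28864·x + 258368·x^2 + 1045504·x^3 + 1798144·x^4 + 1523712·x^5 + 573440·x^6 + 786432·x^7 + 917504·x^8)·Dx^2 + (132 + 8644·x + 37632·x^2 + 196032·x^3 + 614400·x^4 + 955392·x^5 + 786432·x^6 + 540672·x^7 + 786432·x^8 + 524288·x^9)·Dx^3 + (65 + 258·x + 2497·x^2 + 8576·x^3 + 30336·x^4 + 76800·x^5 + 118272·x^6 + 98304·x^7 + 98304·x^8 + 131072·x^9 + 65536·x^10)·Dx^4  (order 4).
h: a_k = 0, 0, -8, 4, 40, -58/3, -17864/45, 2932/15, …
ICs: h(0) = 0, h′(0) = 0, h′′(0) = -16, h′′′(0) = 24.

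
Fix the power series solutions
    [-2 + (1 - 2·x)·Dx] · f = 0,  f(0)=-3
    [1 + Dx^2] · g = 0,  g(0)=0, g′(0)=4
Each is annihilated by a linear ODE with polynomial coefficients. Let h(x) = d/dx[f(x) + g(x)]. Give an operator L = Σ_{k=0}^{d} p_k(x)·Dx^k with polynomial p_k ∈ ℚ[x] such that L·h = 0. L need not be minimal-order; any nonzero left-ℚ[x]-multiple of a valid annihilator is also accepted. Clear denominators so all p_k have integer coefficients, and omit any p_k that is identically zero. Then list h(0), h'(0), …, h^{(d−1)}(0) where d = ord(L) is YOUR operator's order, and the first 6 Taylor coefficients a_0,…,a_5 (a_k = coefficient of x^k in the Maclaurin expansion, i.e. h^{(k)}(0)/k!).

f: a_k = -3, -6, -12, -24, -48, -96, …
g: a_k = 0, 4, 0, -2/3, 0, 1/30, …
f+g: L₀ = lclm(L_f,L_g), ord ≤ 1+2.
Derive L from L₀ (diff closure).
L = (196 - 16·x + 16·x^2) + (-25 + 54·x - 12·x^2 + 8·x^3)·Dx + (196 - 16·x + 16·x^2)·Dx^2 + (-25 + 54·x - 12·x^2 + 8·x^3)·Dx^3  (order 3).
h: a_k = -2, -24, -74, -192, -2879/6, -1152, …
ICs: h(0) = -2, h′(0) = -24, h′′(0) = -148.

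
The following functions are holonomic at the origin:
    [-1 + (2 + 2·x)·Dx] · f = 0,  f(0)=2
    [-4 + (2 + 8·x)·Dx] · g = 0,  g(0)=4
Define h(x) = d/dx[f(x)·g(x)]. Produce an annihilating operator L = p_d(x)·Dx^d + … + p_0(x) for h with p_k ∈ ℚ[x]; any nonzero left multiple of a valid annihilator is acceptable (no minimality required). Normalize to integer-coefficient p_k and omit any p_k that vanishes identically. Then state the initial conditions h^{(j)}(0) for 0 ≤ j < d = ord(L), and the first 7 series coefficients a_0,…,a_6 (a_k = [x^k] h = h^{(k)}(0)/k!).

f: a_k = 2, 1, -1/4, 1/8, -5/64, 7/128, -21/512, …
g: a_k = 4, 8, -8, 16, -40, 112, -336, …
Product ⇒ symmetric product L₀, ord ≤ 1.
h=h₀': d/dx-closure on L₀ ⇒ L.
L = -9 + (-10 - 66·x - 120·x^2 - 64·x^3)·Dx  (order 1).
h: a_k = 20, -18, 135/2, -981/4, 28575/32, -210087/64, 3120075/256, …
ICs: h(0) = 20.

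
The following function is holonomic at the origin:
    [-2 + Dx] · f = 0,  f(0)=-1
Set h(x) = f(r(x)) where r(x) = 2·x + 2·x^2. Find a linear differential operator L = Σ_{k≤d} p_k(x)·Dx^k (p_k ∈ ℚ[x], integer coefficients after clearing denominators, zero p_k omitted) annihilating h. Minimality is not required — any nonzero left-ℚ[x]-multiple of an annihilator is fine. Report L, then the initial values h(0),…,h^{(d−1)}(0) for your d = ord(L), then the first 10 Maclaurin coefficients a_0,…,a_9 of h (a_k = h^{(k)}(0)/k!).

f: a_k = -1, -2, -2, -4/3, -2/3, -4/15, -4/45, -8/315, -2/315, -4/2835, …
Change of var in L_f (x↦r) gives L₀.
L = (-4 - 8·x) + Dx  (order 1).
h: a_k = -1, -4, -12, -80/3, -152/3, -416/5, -5536/45, -52096/315, -1440/7, -675968/2835, …
ICs: h(0) = -1.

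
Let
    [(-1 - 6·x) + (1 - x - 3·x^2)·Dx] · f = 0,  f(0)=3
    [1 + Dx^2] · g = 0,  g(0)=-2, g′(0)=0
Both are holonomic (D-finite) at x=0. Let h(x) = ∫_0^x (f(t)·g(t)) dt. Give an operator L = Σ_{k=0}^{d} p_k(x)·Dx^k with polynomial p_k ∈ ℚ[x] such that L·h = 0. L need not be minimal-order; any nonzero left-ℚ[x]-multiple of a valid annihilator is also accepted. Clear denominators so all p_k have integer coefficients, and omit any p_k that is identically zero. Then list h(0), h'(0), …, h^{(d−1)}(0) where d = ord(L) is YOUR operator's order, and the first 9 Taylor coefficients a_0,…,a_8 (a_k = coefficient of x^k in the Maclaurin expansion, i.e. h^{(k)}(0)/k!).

L = (5 + x + 3·x^2)·Dx + (2 + 12·x)·Dx^2 + (-1 + x + 3·x^2)·Dx^3  (order 3).
h: a_k = 0, -6, -3, -7, -39/4, -409/20, -877/24, -9017/120, -142049/960, …
ICs: h(0) = 0, h′(0) = -6, h′′(0) = -6.

f: a_k = 3, 3, 12, 21, 57, 120, 291, 651, 1524, …
g: a_k = -2, 0, 1, 0, -1/12, 0, 1/360, 0, -1/20160, …
f·g: L₀ = L_f ⊗_s L_g, ord ≤ 1·2.
h=∫h₀ ⇒ L = L₀·Dx.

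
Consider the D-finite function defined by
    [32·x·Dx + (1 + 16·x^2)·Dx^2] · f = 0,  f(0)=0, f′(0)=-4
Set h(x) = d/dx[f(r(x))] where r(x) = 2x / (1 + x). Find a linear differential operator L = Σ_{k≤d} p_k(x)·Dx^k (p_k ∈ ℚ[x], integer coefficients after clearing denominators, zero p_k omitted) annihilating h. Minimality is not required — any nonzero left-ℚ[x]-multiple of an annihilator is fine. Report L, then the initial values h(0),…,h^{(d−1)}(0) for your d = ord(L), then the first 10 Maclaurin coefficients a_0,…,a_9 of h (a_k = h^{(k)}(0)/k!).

L = (2 + 130·x) + (1 + 2·x + 65·x^2)·Dx  (order 1).
h: a_k = -8, 16, 488, -2016, -27688, 186416, 1426888, -14970816, -62806088, 1098715216, …
ICs: h(0) = -8.

f: a_k = 0, -4, 0, 64/3, 0, -1024/5, 0, 16384/7, 0, -262144/9, …
h₀=f(r): pull back L_f along r ⇒ L₀.
Differentiate: ansatz ord ≤ ord L₀ ⇒ L.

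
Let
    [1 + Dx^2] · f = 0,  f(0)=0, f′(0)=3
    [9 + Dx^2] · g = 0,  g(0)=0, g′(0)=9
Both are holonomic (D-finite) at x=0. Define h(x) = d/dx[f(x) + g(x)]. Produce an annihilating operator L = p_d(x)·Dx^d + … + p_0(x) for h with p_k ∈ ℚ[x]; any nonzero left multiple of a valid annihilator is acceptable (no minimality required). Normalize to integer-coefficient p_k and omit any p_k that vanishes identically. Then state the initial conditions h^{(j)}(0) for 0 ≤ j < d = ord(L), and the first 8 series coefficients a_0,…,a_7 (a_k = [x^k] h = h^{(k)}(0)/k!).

L = 9 + 10·Dx^2 + Dx^4  (order 4).
h: a_k = 12, 0, -42, 0, 61/2, 0, -547/60, 0, …
ICs: h(0) = 12, h′(0) = 0, h′′(0) = -84, h′′′(0) = 0.

f: a_k = 0, 3, 0, -1/2, 0, 1/40, 0, -1/1680, …
g: a_k = 0, 9, 0, -27/2, 0, 243/40, 0, -729/560, …
Weyl lclm of L_f,L_g ⇒ L₀ (ord ≤ 4).
h=h₀': d/dx-closure on L₀ ⇒ L.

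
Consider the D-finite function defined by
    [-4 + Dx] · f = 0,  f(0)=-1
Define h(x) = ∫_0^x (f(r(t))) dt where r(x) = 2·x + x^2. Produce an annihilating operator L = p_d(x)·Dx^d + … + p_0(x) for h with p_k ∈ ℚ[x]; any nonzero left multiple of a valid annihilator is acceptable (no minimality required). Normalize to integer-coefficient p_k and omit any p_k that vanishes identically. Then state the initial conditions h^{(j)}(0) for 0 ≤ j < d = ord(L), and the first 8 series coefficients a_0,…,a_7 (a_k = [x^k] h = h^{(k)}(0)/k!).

f: a_k = -1, -4, -8, -32/3, -32/3, -128/15, -256/45, -1024/315, …
Substitute x→r, Dx→(1/r')Dx; clear ⇒ L₀.
∫: right-multiply L₀ by Dx.
L = (-8 - 8·x)·Dx + Dx^2  (order 2).
h: a_k = 0, -1, -4, -12, -88/3, -184/3, -1696/15, -59104/315, …
ICs: h(0) = 0, h′(0) = -1.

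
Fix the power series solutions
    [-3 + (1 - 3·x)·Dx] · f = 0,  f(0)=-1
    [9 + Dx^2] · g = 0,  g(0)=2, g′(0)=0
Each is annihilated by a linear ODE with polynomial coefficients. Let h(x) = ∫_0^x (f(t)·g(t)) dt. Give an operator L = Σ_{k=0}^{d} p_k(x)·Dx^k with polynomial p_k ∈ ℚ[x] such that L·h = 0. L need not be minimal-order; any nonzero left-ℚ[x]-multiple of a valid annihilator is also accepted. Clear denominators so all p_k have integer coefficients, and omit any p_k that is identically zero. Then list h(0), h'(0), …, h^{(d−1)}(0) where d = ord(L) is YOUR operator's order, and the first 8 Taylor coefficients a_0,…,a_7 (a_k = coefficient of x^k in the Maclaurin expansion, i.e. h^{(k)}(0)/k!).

f: a_k = -1, -3, -9, -27, -81, -243, -729, -2187, …
g: a_k = 2, 0, -9, 0, 27/4, 0, -81/40, 0, …
Sym-product of L_f,L_g gives L₀ (≤ ord 2).
h=∫h₀ ⇒ L = L₀·Dx.
L = (-9 + 27·x)·Dx + 6·Dx^2 + (-1 + 3·x)·Dx^3  (order 3).
h: a_k = 0, -2, -3, -3, -27/4, -351/20, -351/8, -31509/280, …
ICs: h(0) = 0, h′(0) = -2, h′′(0) = -6.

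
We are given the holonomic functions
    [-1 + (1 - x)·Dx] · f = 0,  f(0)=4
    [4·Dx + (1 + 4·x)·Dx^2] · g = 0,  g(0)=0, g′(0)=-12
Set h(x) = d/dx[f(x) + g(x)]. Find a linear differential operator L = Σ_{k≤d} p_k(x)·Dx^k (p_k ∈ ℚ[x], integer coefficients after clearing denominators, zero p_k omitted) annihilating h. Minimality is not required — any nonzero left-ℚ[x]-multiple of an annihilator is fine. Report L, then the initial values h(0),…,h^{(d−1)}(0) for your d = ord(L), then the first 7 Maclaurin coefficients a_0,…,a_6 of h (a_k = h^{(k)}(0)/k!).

f: a_k = 4, 4, 4, 4, 4, 4, 4, …
g: a_k = 0, -12, 24, -64, 192, -3072/5, 2048, …
Sum ⇒ L₀ = lclm(L_f,L_g) in ℚ(x)⟨Dx⟩.
Differentiate: ansatz ord ≤ ord L₀ ⇒ L.
L = (44 + 16·x) + (-13 + 56·x + 32·x^2)·Dx + (-3 - 11·x + 6·x^2 + 8·x^3)·Dx^2  (order 2).
h: a_k = -8, 56, -180, 784, -3052, 12312, -49124, …
ICs: h(0) = -8, h′(0) = 56.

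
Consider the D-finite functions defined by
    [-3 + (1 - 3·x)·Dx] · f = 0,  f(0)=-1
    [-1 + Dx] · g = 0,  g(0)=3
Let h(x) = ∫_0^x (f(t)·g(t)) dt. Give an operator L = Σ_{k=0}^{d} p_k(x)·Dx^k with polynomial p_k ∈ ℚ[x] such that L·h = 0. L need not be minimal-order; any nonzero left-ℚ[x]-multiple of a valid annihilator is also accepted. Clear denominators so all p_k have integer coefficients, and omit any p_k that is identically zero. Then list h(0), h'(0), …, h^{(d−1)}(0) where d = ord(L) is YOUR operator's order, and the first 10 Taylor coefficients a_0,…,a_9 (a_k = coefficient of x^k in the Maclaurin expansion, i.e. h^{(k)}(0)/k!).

L = (4 - 3·x)·Dx + (-1 + 3·x)·Dx^2  (order 2).
h: a_k = 0, -3, -6, -25/2, -113/4, -2713/40, -5087/30, -104647/240, -1538311/1344, -369194641/120960, …
ICs: h(0) = 0, h′(0) = -3.

f: a_k = -1, -3, -9, -27, -81, -243, -729, -2187, -6561, -19683, …
g: a_k = 3, 3, 3/2, 1/2, 1/8, 1/40, 1/240, 1/1680, 1/13440, 1/120960, …
L₀ := L_f ⊗_s L_g (sym. prod.), ord ≤ 1.
h=∫h₀ ⇒ L = L₀·Dx.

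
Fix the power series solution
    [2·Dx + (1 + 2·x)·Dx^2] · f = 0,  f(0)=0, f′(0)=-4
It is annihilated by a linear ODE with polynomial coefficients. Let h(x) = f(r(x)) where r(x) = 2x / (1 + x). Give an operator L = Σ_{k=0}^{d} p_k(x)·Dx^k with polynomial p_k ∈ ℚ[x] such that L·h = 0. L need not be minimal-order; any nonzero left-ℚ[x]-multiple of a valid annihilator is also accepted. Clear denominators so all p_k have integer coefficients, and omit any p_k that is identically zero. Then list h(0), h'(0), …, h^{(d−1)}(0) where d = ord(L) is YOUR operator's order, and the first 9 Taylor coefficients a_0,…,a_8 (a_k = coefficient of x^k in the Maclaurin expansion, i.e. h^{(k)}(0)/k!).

f: a_k = 0, -4, 4, -16/3, 8, -64/5, 64/3, -256/7, 64, …
h₀=f(r): pull back L_f along r ⇒ L₀.
L = (6 + 10·x)·Dx + (1 + 6·x + 5·x^2)·Dx^2  (order 2).
h: a_k = 0, -8, 24, -248/3, 312, -6248/5, 5208, -156248/7, 97656, …
ICs: h(0) = 0, h′(0) = -8.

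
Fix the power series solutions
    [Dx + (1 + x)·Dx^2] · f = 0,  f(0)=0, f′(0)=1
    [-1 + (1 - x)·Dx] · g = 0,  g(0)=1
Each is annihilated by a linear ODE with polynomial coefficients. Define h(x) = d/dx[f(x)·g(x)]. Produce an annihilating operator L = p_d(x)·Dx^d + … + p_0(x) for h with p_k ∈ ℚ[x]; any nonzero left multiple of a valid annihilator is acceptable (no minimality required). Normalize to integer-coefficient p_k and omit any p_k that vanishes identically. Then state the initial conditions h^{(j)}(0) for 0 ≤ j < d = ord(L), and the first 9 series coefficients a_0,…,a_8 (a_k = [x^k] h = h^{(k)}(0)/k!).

f: a_k = 0, 1, -1/2, 1/3, -1/4, 1/5, -1/6, 1/7, -1/8, …
g: a_k = 1, 1, 1, 1, 1, 1, 1, 1, 1, …
f·g: L₀ = L_f ⊗_s L_g, ord ≤ 2·1.
h₀' ⇒ L via d/dx closure of L₀.
L = 4 + (1 + 5·x)·Dx + (-1 + x^2)·Dx^2  (order 2).
h: a_k = 1, 1, 5/2, 7/3, 47/12, 37/10, 319/60, 533/105, 1879/280, …
ICs: h(0) = 1, h′(0) = 1.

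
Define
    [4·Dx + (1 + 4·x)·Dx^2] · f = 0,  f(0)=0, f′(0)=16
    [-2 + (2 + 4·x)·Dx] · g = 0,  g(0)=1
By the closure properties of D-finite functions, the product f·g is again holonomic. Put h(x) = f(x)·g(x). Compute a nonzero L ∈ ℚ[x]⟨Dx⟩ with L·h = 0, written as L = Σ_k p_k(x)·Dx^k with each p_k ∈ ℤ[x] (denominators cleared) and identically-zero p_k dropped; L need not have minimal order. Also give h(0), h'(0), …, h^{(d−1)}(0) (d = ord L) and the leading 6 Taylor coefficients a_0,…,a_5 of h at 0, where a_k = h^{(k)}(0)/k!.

L = (-1 + 4·x) + (2 + 4·x)·Dx + (1 + 8·x + 20·x^2 + 16·x^3)·Dx^2  (order 2).
h: a_k = 0, 16, -16, 136/3, -440/3, 7418/15, …
ICs: h(0) = 0, h′(0) = 16.

f: a_k = 0, 16, -32, 256/3, -256, 4096/5, …
g: a_k = 1, 1, -1/2, 1/2, -5/8, 7/8, …
Sym-product of L_f,L_g gives L₀ (≤ ord 2).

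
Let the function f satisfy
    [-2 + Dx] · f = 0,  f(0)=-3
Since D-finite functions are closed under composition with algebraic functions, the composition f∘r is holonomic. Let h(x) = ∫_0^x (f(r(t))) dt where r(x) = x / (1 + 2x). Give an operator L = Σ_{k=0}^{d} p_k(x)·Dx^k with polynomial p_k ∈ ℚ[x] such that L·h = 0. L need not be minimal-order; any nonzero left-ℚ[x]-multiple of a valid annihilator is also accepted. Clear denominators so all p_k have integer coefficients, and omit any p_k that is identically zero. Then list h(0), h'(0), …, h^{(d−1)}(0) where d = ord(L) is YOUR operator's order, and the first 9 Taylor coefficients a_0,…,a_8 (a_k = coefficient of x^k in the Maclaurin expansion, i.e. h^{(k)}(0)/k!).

f: a_k = -3, -6, -6, -4, -2, -4/5, -4/15, -8/105, -2/105, …
L₀ from L_f via x↦r, Dx↦r'^{-1}Dx.
h=∫₀ˣh₀: take L = L₀·Dx.
L = -2·Dx + (1 + 4·x + 4·x^2)·Dx^2  (order 2).
h: a_k = 0, -3, -3, 2, -1, -2/5, 38/15, -604/105, 1091/105, …
ICs: h(0) = 0, h′(0) = -3.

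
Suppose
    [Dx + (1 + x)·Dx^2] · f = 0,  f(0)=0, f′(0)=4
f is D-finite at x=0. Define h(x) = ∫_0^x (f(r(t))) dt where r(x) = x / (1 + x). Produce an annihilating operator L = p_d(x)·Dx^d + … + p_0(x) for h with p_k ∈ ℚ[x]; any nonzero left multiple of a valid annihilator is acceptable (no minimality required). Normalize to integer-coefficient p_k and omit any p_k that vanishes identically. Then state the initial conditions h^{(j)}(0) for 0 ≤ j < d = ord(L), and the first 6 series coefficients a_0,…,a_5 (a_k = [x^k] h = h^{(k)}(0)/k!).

L = (3 + 4·x)·Dx^2 + (1 + 3·x + 2·x^2)·Dx^3  (order 3).
h: a_k = 0, 0, 2, -2, 7/3, -3, …
ICs: h(0) = 0, h′(0) = 0, h′′(0) = 4.

f: a_k = 0, 4, -2, 4/3, -1, 4/5, …
Substitute x→r, Dx→(1/r')Dx; clear ⇒ L₀.
∫: right-multiply L₀ by Dx.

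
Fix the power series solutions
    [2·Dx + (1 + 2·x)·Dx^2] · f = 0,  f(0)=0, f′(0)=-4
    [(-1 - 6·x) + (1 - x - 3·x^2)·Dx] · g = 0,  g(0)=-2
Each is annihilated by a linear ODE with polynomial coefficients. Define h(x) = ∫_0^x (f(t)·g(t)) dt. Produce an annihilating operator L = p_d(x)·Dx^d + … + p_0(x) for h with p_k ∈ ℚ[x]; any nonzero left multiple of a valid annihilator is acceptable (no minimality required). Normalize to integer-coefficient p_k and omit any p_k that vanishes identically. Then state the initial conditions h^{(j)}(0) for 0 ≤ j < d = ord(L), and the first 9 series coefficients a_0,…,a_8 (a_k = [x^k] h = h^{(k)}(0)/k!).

f: a_k = 0, -4, 4, -16/3, 8, -64/5, 64/3, -256/7, 64, …
g: a_k = -2, -2, -8, -14, -38, -80, -194, -434, -1016, …
h₀=f·g: eliminate ⇒ L₀, order ≤ 2·1.
h=∫₀ˣh₀: take L = L₀·Dx.
L = (8 + 24·x)·Dx + (18·x + 30·x^2)·Dx^2 + (-1 - x + 5·x^2 + 6·x^3)·Dx^3  (order 3).
h: a_k = 0, 0, 4, 0, 26/3, 56/15, 1112/45, 808/35, 2973/35, …
ICs: h(0) = 0, h′(0) = 0, h′′(0) = 8.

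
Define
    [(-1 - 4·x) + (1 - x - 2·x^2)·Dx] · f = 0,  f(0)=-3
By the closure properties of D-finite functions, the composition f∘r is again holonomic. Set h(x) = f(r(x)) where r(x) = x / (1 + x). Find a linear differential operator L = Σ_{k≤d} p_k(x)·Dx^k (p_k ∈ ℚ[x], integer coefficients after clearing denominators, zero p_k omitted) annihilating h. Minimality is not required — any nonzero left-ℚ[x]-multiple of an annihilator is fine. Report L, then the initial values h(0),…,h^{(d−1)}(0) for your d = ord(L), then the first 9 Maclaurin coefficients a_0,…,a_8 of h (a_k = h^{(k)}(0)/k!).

L = (1 + 5·x) + (-1 - 2·x + x^2 + 2·x^3)·Dx  (order 1).
h: a_k = -3, -3, -6, 0, -12, 12, -36, 60, -132, …
ICs: h(0) = -3.

f: a_k = -3, -3, -9, -15, -33, -63, -129, -255, -513, …
Substitute x→r, Dx→(1/r')Dx; clear ⇒ L₀.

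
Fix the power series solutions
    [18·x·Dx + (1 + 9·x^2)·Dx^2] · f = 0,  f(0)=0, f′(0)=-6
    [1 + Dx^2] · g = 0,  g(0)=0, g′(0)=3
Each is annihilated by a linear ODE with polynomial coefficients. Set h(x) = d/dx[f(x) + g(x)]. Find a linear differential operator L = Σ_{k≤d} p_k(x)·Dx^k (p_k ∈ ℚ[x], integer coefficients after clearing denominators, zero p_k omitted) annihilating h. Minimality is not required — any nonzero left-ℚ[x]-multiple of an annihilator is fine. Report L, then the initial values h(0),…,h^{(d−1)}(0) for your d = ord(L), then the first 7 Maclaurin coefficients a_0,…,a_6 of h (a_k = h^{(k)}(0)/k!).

f: a_k = 0, -6, 0, 18, 0, -486/5, 0, …
g: a_k = 0, 3, 0, -1/2, 0, 1/40, 0, …
Weyl lclm of L_f,L_g ⇒ L₀ (ord ≤ 4).
h₀' ⇒ L via d/dx closure of L₀.
L = (-1926·x + 17820·x^3 + 1458·x^5) + (-17 + 351·x^2 + 4617·x^4 + 729·x^6)·Dx + (-1926·x + 17820·x^3 + 1458·x^5)·Dx^2 + (-17 + 351·x^2 + 4617·x^4 + 729·x^6)·Dx^3  (order 3).
h: a_k = -3, 0, 105/2, 0, -3887/8, 0, 1049759/240, …
ICs: h(0) = -3, h′(0) = 0, h′′(0) = 105.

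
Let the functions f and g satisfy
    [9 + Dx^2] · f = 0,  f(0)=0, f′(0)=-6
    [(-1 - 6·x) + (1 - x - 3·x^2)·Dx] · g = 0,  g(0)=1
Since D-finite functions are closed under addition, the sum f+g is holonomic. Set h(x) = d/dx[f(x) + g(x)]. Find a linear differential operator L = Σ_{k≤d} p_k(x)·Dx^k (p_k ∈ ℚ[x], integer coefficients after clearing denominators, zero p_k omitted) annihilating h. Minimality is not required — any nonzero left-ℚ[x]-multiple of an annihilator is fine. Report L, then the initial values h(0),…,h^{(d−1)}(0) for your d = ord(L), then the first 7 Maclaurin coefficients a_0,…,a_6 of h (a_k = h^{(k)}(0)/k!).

f: a_k = 0, -6, 0, 9, 0, -81/20, 0, …
g: a_k = 1, 1, 4, 7, 19, 40, 97, …
Sum ⇒ L₀ = lclm(L_f,L_g) in ℚ(x)⟨Dx⟩.
h₀' ⇒ L via d/dx closure of L₀.
L = (1584 + 7614·x + 25326·x^2 + 15390·x^3 + 26730·x^4 + 13122·x^5 + 13122·x^6) + (-153 - 819·x + 918·x^2 + 2133·x^3 + 1620·x^4 + 3645·x^5 + 5103·x^6 + 4374·x^7)·Dx + (176 + 846·x + 2814·x^2 + 1710·x^3 + 2970·x^4 + 1458·x^5 + 1458·x^6)·Dx^2 + (-17 - 91·x + 102·x^2 + 237·x^3 + 180·x^4 + 405·x^5 + 567·x^6 + 486·x^7)·Dx^3  (order 3).
h: a_k = -5, 8, 48, 76, 719/4, 582, 61003/40, …
ICs: h(0) = -5, h′(0) = 8, h′′(0) = 96.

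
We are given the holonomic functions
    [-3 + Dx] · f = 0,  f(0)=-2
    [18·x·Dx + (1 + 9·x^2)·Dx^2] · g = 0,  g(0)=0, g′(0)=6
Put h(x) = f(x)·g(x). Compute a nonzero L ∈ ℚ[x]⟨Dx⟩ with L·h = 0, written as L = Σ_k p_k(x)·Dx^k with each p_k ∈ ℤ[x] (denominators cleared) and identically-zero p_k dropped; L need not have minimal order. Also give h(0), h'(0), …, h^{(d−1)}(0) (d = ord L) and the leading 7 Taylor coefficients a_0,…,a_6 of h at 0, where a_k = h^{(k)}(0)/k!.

f: a_k = -2, -6, -9, -9, -27/4, -81/20, -81/40, …
g: a_k = 0, 6, 0, -18, 0, 486/5, 0, …
Sym-product of L_f,L_g gives L₀ (≤ ord 2).
L = (9 - 54·x + 81·x^2) + (-6 + 18·x - 54·x^2)·Dx + (1 + 9·x^2)·Dx^2  (order 2).
h: a_k = 0, -12, -36, -18, 54, -729/10, -891/2, …
ICs: h(0) = 0, h′(0) = -12.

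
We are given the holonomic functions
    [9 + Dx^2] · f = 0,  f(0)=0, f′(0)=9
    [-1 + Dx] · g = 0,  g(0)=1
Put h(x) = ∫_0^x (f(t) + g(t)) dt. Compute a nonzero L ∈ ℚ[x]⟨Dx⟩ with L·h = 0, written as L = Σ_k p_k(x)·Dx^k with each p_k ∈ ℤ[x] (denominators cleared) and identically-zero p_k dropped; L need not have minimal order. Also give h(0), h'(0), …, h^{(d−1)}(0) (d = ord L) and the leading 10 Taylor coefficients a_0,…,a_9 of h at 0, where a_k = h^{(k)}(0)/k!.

L = -9·Dx + 9·Dx^2 - Dx^3 + Dx^4  (order 4).
h: a_k = 0, 1, 5, 1/6, -10/3, 1/120, 73/72, 1/5040, -41/252, 1/362880, …
ICs: h(0) = 0, h′(0) = 1, h′′(0) = 10, h′′′(0) = 1.

f: a_k = 0, 9, 0, -27/2, 0, 243/40, 0, -729/560, 0, 729/4480, …
g: a_k = 1, 1, 1/2, 1/6, 1/24, 1/120, 1/720, 1/5040, 1/40320, 1/362880, …
h₀=f+g: left-lcm gives L₀, ord ≤ 3.
Integrate: L := L₀·Dx.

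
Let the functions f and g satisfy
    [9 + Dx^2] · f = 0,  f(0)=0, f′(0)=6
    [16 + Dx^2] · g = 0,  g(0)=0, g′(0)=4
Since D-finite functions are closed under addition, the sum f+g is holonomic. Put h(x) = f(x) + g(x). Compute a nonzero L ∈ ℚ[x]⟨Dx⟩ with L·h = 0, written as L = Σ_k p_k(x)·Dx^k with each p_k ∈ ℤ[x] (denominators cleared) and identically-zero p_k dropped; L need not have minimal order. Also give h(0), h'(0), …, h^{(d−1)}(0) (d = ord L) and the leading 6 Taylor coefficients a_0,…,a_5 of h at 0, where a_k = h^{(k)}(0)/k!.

f: a_k = 0, 6, 0, -9, 0, 81/20, …
g: a_k = 0, 4, 0, -32/3, 0, 128/15, …
f+g: L₀ = lclm(L_f,L_g), ord ≤ 2+2.
L = 144 + 25·Dx^2 + Dx^4  (order 4).
h: a_k = 0, 10, 0, -59/3, 0, 151/12, …
ICs: h(0) = 0, h′(0) = 10, h′′(0) = 0, h′′′(0) = -118.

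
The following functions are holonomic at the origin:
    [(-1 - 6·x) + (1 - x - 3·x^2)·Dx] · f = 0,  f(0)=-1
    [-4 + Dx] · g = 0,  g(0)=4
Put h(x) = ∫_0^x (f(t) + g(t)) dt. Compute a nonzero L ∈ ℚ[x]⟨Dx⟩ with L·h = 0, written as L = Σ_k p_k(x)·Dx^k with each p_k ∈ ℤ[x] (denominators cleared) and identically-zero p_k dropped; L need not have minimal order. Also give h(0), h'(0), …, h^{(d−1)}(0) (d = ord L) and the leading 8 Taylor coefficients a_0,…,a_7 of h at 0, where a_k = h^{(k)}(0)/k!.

L = (-16 + 8·x - 360·x^2 - 288·x^3)·Dx + (-8 + 50·x + 134·x^2 - 96·x^3 - 144·x^4)·Dx^2 + (3 - 13·x - 11·x^2 + 42·x^3 + 36·x^4)·Dx^3  (order 3).
h: a_k = 0, 3, 15/2, 28/3, 107/12, 71/15, -44/45, -3341/315, …
ICs: h(0) = 0, h′(0) = 3, h′′(0) = 15.

f: a_k = -1, -1, -4, -7, -19, -40, -97, -217, …
g: a_k = 4, 16, 32, 128/3, 128/3, 512/15, 1024/45, 4096/315, …
f+g: L₀ = lclm(L_f,L_g), ord ≤ 1+1.
h=∫h₀ ⇒ L = L₀·Dx.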